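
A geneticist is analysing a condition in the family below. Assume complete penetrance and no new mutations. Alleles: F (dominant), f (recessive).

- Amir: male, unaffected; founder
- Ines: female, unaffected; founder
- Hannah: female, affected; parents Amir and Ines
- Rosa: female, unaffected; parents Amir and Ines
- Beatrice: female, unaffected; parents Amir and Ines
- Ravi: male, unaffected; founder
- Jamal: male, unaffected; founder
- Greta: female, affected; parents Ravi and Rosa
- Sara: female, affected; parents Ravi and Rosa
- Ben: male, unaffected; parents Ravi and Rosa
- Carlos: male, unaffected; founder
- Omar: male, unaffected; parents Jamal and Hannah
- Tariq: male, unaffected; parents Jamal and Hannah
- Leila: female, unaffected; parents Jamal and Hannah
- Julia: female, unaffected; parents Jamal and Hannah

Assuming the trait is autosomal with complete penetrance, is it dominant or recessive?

recessive

Amir and Ines are both unaffected yet have an affected child Hannah. Under dominance, an affected child requires at least one affected parent, so the trait cannot be dominant.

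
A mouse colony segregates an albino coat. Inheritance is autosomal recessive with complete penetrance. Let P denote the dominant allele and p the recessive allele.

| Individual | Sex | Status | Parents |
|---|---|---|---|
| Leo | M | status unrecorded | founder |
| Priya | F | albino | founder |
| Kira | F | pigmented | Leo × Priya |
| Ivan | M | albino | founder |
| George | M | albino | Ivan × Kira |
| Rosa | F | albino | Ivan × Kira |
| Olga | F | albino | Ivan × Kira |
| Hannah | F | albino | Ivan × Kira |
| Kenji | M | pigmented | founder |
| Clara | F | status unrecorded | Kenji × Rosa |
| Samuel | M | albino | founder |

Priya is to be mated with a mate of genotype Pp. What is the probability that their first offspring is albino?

1/2

Priya is albino, so Priya is pp.
The cross gives 1/2 Pp : 1/2 pp, so P(offspring is albino) = 1/2.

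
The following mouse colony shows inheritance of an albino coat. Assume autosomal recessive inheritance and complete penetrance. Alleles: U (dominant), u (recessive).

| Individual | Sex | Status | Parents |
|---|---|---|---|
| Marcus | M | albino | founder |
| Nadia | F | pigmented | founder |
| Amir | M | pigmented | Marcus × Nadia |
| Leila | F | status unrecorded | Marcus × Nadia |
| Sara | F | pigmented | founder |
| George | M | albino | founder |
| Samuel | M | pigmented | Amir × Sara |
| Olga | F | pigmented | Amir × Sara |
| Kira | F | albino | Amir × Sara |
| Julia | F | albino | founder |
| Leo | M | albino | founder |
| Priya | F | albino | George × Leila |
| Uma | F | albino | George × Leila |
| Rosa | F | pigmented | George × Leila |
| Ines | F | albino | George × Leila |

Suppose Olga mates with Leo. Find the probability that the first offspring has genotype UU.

0

Amir is pigmented so carries U and received u from Marcus (uu), so Amir is Uu.
Sara is pigmented so carries U and passed u to Kira (uu), so Sara is Uu.
Olga is a pigmented offspring of Amir (Uu) × Sara (Uu), whose cross gives 1/4 UU : 1/2 Uu : 1/4 uu; conditioning on being pigmented, Olga is UU with probability 1/3, Uu with probability 2/3.
Leo is albino, so Leo is uu.
Summing over parental genotype combinations, P(offspring has genotype UU) = 0 = 0.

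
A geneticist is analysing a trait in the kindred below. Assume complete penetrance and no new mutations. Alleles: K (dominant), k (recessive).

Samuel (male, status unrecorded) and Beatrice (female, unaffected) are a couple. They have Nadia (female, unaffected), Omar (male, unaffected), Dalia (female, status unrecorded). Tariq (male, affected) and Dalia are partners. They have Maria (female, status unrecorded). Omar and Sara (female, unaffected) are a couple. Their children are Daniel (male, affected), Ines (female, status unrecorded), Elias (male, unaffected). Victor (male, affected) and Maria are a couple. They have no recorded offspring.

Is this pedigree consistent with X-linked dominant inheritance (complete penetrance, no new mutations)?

Under X-linked dominant, Daniel (affected, male) cannot arise from Omar (unaffected) × Sara (unaffected).

No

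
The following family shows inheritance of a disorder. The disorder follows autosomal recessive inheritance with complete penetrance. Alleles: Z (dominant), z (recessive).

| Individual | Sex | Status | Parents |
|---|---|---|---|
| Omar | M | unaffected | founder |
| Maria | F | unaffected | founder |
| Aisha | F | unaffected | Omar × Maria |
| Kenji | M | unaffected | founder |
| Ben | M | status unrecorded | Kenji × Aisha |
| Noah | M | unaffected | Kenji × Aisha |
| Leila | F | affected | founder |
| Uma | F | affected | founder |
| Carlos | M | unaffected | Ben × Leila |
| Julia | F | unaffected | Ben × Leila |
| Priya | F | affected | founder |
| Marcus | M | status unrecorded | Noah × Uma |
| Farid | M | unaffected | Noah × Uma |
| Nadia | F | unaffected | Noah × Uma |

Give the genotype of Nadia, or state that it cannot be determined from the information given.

Zz

From phenotype alone, Nadia is ZZ or Zz.
Nadia is unaffected so carries Z and received z from Uma (zz), so Nadia is Zz.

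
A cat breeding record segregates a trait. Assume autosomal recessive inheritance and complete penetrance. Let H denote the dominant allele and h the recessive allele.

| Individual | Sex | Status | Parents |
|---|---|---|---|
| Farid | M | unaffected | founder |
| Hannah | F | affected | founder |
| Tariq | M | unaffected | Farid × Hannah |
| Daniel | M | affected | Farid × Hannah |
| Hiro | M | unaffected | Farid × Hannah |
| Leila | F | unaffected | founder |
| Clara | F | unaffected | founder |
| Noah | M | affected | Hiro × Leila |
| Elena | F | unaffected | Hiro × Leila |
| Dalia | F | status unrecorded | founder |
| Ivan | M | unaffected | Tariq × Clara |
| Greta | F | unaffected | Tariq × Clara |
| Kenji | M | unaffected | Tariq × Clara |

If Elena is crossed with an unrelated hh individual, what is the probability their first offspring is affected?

1/3

Hiro is unaffected so carries H and received h from Hannah (hh), so Hiro is Hh.
Leila is unaffected so carries H and passed h to Noah (hh), so Leila is Hh.
Elena is an unaffected offspring of Hiro (Hh) × Leila (Hh), whose cross gives 1/4 HH : 1/2 Hh : 1/4 hh; conditioning on being unaffected, Elena is HH with probability 1/3, Hh with probability 2/3.
Summing over parental genotype combinations, P(offspring is affected) = 2/3·1/2 = 1/3.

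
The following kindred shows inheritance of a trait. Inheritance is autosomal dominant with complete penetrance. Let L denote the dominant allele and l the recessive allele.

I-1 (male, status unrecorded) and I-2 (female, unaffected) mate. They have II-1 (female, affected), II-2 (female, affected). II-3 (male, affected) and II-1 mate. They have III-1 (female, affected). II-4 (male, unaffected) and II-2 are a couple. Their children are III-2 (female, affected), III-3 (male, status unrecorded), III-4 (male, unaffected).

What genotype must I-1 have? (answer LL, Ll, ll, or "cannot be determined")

I-1's phenotype is unrecorded, and no parent or child forces a single allele at both positions; consistent genotype assignments exist with I-1 as LL or Ll.

cannot be determined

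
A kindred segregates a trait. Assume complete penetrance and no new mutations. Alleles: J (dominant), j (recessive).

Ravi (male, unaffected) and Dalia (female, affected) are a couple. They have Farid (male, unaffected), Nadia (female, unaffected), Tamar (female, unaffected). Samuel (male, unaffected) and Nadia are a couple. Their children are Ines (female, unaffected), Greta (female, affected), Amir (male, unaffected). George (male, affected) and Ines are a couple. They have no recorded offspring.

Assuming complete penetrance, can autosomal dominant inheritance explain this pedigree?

No

Under autosomal dominant, Greta (affected, female) cannot arise from Samuel (unaffected) × Nadia (unaffected).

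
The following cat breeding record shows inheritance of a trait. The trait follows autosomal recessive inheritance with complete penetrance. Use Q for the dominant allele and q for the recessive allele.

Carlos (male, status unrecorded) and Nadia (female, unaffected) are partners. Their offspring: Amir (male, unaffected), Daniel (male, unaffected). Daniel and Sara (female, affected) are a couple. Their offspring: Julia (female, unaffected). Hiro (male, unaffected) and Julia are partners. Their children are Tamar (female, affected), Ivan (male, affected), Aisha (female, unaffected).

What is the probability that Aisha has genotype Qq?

Hiro is unaffected so carries Q and passed q to Tamar (qq), so Hiro is Qq.
Julia is unaffected so carries Q and received q from Sara (qq), so Julia is Qq.
Their cross gives offspring ratios 1/4 QQ : 1/2 Qq : 1/4 qq. Conditioning on Aisha being unaffected, P(Qq) = 1/2 / 3/4 = 2/3.

2/3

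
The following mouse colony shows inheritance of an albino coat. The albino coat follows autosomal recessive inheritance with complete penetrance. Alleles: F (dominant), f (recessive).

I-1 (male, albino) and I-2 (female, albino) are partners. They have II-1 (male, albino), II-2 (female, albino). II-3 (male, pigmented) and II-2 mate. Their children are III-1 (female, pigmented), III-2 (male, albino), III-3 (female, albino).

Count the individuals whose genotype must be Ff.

2

Obligate heterozygotes: II-3 is pigmented so carries F and passed f to III-2 (ff), so II-3 is Ff; III-1 is pigmented so carries F and received f from II-2 (ff), so III-1 is Ff.
Every other individual is either homozygous by phenotype or has at least one consistent homozygous assignment, so the count is 2.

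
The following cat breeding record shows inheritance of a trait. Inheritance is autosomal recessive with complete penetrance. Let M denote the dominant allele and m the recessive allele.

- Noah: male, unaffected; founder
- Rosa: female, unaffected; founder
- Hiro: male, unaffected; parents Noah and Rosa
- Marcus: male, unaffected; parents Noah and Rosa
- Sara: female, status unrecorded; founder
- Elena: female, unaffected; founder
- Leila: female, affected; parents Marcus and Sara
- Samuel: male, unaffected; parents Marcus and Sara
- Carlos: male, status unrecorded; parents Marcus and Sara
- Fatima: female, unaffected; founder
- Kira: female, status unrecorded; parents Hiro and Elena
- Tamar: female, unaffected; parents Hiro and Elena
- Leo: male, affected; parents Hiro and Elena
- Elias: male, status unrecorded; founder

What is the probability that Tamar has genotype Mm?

2/3

Hiro is unaffected so carries M and passed m to Leo (mm), so Hiro is Mm.
Elena is unaffected so carries M and passed m to Leo (mm), so Elena is Mm.
Their cross gives offspring ratios 1/4 MM : 1/2 Mm : 1/4 mm. Conditioning on Tamar being unaffected, P(Mm) = 1/2 / 3/4 = 2/3.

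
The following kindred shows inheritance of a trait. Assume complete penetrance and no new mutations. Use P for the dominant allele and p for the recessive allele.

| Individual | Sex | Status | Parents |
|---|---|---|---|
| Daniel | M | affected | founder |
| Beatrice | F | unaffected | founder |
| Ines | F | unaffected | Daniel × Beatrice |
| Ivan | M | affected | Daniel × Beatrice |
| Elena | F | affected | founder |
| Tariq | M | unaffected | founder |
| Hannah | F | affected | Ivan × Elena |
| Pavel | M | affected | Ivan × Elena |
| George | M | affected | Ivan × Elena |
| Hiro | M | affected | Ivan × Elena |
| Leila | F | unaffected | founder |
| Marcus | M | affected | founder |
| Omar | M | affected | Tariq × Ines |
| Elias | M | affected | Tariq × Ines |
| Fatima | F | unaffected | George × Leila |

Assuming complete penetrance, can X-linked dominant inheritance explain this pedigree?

No

Under X-linked dominant, Ines (unaffected, female) cannot arise from Daniel (affected) × Beatrice (unaffected).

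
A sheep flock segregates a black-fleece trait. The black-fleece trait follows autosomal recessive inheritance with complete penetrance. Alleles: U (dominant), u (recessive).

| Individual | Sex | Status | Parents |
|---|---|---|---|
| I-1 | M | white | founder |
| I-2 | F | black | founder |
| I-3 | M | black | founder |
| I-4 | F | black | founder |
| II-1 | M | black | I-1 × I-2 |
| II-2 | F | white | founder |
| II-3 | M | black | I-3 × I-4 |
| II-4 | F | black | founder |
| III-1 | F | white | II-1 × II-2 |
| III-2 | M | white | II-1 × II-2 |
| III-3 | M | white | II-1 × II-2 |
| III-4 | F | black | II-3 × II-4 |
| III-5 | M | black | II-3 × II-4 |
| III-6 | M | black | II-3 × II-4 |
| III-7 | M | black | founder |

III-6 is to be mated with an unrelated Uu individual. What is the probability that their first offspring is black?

1/2

III-6 is black, so III-6 is uu.
The cross gives 1/2 Uu : 1/2 uu, so P(offspring is black) = 1/2.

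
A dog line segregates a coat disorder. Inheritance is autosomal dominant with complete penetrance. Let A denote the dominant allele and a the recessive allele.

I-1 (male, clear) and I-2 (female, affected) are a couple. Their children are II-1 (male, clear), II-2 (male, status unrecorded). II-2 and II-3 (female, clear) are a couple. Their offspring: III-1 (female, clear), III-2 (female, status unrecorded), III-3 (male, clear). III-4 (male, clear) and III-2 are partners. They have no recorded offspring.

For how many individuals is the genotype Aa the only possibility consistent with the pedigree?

Obligate heterozygotes: I-2 is affected so carries A and passed a to II-1 (aa), so I-2 is Aa.
Every other individual is either homozygous by phenotype or has at least one consistent homozygous assignment, so the count is 1.

1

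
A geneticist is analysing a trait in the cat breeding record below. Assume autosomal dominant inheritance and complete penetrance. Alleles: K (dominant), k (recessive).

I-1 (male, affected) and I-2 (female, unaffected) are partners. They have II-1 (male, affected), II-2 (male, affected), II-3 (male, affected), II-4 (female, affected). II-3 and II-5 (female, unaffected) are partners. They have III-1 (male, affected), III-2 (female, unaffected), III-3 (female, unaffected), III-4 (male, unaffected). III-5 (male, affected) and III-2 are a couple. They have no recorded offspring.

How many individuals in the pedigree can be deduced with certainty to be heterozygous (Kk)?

Obligate heterozygotes: II-1 is affected so carries K and received k from I-2 (kk), so II-1 is Kk; II-2 is affected so carries K and received k from I-2 (kk), so II-2 is Kk; II-3 is affected so carries K and received k from I-2 (kk), so II-3 is Kk; II-4 is affected so carries K and received k from I-2 (kk), so II-4 is Kk; III-1 is affected so carries K and received k from II-5 (kk), so III-1 is Kk.
Every other individual is either homozygous by phenotype or has at least one consistent homozygous assignment, so the count is 5.

5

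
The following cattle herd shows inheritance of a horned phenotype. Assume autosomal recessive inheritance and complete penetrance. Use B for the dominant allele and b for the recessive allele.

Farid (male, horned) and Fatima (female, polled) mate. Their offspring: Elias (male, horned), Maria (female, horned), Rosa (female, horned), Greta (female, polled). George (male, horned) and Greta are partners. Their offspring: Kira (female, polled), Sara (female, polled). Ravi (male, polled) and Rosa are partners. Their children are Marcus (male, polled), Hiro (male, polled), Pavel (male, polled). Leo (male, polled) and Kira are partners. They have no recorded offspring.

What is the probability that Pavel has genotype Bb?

Pavel is polled so carries B and received b from Rosa (bb), so Pavel is Bb, giving P(Bb) = 1.

1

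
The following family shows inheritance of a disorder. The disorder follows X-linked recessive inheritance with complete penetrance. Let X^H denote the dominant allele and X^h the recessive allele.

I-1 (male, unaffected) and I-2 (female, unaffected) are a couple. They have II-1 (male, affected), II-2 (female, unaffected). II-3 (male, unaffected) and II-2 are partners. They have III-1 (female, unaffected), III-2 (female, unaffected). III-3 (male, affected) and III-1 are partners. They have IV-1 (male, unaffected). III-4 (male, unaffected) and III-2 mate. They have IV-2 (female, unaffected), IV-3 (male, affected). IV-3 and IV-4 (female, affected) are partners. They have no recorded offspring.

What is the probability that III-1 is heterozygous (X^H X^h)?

II-3 is unaffected, so II-3 is X^H Y.
II-2 is unaffected so carries H and passed h to III-2 (X^H X^h, whose H came from II-3), so II-2 is X^H X^h.
Their cross gives offspring ratios 1/2 X^H X^H : 1/2 X^H X^h. Conditioning on III-1 being unaffected, P(X^H X^h) = 1/2 / 1 = 1/2 before taking III-1's own offspring into account.
III-3 is affected, so III-3 is X^h Y.
Now use III-1's offspring. Probability of each recorded status — unaffected son IV-1: 1/2 if III-1 is X^H X^h, 1 if X^H X^H.
Bayes: P(X^H X^h) = 1/2·1/2 / (1/2·1/2 + 1/2·1) = 1/3.

1/3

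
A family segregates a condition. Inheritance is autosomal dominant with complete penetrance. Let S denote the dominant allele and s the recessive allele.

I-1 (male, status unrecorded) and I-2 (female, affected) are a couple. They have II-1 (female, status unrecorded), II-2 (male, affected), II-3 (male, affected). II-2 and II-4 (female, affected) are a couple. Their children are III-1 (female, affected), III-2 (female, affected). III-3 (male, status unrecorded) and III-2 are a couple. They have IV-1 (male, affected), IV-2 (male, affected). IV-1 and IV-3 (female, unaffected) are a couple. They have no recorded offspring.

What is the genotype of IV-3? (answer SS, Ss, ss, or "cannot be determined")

ss

IV-3 is unaffected, so IV-3 is ss.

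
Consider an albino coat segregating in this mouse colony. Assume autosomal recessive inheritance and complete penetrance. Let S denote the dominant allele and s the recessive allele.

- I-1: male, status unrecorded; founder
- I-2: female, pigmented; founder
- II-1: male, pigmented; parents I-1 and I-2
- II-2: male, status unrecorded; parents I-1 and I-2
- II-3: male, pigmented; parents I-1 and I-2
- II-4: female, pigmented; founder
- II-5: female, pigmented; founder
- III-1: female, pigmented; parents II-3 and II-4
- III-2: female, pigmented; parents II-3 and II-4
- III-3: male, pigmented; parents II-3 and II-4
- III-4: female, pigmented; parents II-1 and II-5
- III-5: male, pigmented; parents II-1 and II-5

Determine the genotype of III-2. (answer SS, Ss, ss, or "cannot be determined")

cannot be determined

III-2's phenotype allows SS or Ss, and no parent or child forces a single allele at both positions; consistent genotype assignments exist with III-2 as SS or Ss.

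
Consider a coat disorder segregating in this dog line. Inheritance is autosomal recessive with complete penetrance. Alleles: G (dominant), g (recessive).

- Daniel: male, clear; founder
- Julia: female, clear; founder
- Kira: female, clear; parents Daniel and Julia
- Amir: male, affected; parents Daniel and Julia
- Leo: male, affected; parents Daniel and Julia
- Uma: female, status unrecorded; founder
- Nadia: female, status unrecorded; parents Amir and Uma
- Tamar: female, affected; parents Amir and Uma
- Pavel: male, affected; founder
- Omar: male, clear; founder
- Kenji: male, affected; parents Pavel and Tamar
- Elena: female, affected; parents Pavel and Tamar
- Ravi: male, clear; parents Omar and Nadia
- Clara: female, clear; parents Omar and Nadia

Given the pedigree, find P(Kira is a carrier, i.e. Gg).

2/3

Daniel is clear so carries G and passed g to Amir (gg), so Daniel is Gg.
Julia is clear so carries G and passed g to Amir (gg), so Julia is Gg.
Their cross gives offspring ratios 1/4 GG : 1/2 Gg : 1/4 gg. Conditioning on Kira being clear, P(Gg) = 1/2 / 3/4 = 2/3.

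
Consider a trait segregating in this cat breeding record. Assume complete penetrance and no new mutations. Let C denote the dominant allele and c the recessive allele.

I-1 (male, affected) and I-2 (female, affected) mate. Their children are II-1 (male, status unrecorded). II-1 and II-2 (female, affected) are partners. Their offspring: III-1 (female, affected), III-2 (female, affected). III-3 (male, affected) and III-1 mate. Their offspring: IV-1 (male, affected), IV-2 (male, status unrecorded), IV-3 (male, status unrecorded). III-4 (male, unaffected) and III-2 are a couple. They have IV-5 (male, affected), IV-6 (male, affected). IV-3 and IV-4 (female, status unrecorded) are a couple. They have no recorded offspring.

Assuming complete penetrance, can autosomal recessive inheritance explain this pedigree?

Yes

A consistent assignment under autosomal recessive exists: I-1 cc, I-2 cc, II-1 cc, II-2 cc, III-1 cc, III-2 cc, III-3 cc, III-4 Cc, IV-1 cc, IV-2 cc, IV-3 cc, IV-4 CC, IV-5 cc, IV-6 cc.
In this assignment every recorded phenotype matches its genotype and every non-founder's genotype is obtainable from its parents' genotypes, so the pedigree is consistent.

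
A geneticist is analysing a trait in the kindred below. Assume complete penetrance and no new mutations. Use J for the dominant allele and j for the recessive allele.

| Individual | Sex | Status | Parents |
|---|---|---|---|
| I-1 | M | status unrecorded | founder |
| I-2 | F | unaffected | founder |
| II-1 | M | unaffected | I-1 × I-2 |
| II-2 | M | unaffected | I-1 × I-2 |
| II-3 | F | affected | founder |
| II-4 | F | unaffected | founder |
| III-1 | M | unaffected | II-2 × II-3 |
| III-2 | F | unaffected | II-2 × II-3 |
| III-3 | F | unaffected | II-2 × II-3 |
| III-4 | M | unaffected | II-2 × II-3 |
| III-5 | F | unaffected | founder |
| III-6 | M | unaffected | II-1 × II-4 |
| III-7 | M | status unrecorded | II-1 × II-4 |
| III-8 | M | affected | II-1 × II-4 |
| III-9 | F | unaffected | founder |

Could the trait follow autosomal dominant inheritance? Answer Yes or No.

No

Under autosomal dominant, III-8 (affected, male) cannot arise from II-1 (unaffected) × II-4 (unaffected).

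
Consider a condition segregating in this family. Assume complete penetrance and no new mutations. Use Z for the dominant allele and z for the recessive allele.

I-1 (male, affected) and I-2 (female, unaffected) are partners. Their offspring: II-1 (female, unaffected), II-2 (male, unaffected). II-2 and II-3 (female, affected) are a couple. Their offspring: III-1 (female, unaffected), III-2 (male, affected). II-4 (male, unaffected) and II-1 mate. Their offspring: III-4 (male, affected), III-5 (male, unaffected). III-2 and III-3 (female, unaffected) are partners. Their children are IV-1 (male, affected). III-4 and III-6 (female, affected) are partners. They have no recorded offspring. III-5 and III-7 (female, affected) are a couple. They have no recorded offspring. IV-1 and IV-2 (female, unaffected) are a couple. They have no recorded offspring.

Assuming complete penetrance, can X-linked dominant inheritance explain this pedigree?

Under X-linked dominant, II-1 (unaffected, female) cannot arise from I-1 (affected) × I-2 (unaffected).

No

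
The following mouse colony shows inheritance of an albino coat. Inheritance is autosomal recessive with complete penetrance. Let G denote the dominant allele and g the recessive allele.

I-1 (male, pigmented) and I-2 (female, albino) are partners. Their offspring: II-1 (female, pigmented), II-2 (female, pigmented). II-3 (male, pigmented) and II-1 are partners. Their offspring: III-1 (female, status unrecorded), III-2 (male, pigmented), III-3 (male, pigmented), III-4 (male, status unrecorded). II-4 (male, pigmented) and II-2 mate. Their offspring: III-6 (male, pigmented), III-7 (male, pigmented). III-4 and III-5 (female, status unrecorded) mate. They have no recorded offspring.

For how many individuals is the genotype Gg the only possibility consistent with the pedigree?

Obligate heterozygotes: II-1 is pigmented so carries G and received g from I-2 (gg), so II-1 is Gg; II-2 is pigmented so carries G and received g from I-2 (gg), so II-2 is Gg.
Every other individual is either homozygous by phenotype or has at least one consistent homozygous assignment, so the count is 2.

2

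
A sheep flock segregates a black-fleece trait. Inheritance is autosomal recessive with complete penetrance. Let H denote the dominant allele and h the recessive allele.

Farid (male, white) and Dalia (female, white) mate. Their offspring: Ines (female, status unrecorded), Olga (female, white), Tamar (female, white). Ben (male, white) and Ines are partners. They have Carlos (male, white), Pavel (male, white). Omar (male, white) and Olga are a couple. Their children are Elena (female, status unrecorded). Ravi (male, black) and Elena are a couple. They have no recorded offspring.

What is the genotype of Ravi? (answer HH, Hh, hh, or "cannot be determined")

hh

Ravi is black, so Ravi is hh.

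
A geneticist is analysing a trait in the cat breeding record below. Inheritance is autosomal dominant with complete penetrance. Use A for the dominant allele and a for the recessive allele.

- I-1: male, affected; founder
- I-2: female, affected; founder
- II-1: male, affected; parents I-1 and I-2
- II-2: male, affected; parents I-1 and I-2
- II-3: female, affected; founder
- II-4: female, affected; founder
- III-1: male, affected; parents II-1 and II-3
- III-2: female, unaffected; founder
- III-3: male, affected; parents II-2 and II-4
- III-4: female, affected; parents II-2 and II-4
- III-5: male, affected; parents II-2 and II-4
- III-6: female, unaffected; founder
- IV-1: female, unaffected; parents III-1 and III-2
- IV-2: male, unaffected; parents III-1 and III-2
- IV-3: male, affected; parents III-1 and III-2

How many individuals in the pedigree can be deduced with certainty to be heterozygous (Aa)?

Obligate heterozygotes: III-1 is affected so carries A and passed a to IV-1 (aa), so III-1 is Aa; IV-3 is affected so carries A and received a from III-2 (aa), so IV-3 is Aa.
Every other individual is either homozygous by phenotype or has at least one consistent homozygous assignment, so the count is 2.

2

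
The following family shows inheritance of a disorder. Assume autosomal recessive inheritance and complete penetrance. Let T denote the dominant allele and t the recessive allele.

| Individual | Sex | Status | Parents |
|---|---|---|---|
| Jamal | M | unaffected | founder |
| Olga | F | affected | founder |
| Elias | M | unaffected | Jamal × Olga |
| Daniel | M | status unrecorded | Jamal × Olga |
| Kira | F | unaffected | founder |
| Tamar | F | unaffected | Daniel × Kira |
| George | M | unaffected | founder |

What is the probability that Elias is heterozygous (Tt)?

Elias is unaffected so carries T and received t from Olga (tt), so Elias is Tt, giving P(Tt) = 1.

1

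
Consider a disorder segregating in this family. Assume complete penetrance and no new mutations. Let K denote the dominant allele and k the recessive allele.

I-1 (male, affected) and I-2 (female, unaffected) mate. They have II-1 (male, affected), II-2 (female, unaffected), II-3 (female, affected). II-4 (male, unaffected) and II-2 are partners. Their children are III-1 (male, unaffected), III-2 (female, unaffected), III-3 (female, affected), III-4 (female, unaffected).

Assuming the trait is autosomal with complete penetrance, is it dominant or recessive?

II-4 and II-2 are both unaffected yet have an affected child III-3. Under dominance, an affected child requires at least one affected parent, so the trait cannot be dominant.

recessive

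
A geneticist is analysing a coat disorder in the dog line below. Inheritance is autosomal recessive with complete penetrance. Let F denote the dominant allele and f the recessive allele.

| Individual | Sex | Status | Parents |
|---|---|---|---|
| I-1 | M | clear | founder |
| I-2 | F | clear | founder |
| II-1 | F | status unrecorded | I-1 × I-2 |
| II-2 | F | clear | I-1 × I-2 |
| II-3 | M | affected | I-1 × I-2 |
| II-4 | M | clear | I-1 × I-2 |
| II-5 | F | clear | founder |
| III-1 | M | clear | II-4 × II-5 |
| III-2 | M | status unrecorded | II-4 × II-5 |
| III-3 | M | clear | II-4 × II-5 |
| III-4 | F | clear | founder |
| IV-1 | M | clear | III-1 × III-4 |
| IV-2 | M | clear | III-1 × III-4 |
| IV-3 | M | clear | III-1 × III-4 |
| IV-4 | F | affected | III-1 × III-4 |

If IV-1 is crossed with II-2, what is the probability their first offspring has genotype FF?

III-1 is clear so carries F and passed f to IV-4 (ff), so III-1 is Ff.
III-4 is clear so carries F and passed f to IV-4 (ff), so III-4 is Ff.
IV-1 is a clear offspring of III-1 (Ff) × III-4 (Ff), whose cross gives 1/4 FF : 1/2 Ff : 1/4 ff; conditioning on being clear, IV-1 is FF with probability 1/3, Ff with probability 2/3.
I-1 is clear so carries F and passed f to II-3 (ff), so I-1 is Ff.
I-2 is clear so carries F and passed f to II-3 (ff), so I-2 is Ff.
II-2 is a clear offspring of I-1 (Ff) × I-2 (Ff), whose cross gives 1/4 FF : 1/2 Ff : 1/4 ff; conditioning on being clear, II-2 is FF with probability 1/3, Ff with probability 2/3.
Summing over parental genotype combinations, P(offspring has genotype FF) = 1/9·1 + 2/9·1/2 + 2/9·1/2 + 4/9·1/4 = 4/9.

4/9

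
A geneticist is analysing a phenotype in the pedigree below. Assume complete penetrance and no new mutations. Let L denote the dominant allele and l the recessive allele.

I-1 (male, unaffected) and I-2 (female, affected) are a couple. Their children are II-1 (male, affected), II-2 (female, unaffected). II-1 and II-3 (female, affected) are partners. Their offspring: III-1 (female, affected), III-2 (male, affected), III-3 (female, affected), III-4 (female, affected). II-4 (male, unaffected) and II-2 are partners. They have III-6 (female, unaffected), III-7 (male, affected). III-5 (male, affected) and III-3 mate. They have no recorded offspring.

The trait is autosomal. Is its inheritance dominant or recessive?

II-4 and II-2 are both unaffected yet have an affected child III-7. Under dominance, an affected child requires at least one affected parent, so the trait cannot be dominant.

recessive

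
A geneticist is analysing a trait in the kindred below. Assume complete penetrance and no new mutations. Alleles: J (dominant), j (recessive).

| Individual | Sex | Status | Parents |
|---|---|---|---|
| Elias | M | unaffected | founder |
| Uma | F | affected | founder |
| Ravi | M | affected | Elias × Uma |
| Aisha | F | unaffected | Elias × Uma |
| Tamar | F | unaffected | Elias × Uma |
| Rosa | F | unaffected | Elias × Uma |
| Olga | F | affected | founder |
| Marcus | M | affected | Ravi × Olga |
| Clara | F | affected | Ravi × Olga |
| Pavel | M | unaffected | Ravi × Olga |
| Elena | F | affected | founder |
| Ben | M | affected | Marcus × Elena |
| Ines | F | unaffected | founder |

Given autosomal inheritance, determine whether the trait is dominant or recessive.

dominant

Ravi and Olga are both affected yet have an unaffected child Pavel. Under a recessive model two affected parents are homozygous and every child would be affected, so the trait cannot be recessive.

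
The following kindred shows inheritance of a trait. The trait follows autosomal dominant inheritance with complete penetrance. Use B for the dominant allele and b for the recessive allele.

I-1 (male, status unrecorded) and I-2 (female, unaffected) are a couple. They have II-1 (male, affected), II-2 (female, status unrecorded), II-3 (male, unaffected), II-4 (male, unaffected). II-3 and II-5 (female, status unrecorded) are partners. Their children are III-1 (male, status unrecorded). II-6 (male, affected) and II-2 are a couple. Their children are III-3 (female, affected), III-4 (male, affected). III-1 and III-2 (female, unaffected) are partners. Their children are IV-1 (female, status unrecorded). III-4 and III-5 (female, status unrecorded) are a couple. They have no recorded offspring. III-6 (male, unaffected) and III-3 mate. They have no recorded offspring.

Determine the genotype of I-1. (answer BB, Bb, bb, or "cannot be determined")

Bb

From phenotype alone, I-1 is BB or Bb or bb.
I-1 passed B to II-1 (Bb, whose b came from I-2) and passed b to II-3 (bb), so I-1 is Bb.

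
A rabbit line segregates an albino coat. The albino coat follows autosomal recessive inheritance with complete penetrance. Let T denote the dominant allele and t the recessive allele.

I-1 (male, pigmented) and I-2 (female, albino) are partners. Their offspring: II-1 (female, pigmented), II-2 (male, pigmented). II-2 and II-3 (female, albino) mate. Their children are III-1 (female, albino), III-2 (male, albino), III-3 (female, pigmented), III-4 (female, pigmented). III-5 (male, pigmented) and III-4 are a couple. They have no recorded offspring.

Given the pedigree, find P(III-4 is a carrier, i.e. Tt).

III-4 is pigmented so carries T and received t from II-3 (tt), so III-4 is Tt, giving P(Tt) = 1.

1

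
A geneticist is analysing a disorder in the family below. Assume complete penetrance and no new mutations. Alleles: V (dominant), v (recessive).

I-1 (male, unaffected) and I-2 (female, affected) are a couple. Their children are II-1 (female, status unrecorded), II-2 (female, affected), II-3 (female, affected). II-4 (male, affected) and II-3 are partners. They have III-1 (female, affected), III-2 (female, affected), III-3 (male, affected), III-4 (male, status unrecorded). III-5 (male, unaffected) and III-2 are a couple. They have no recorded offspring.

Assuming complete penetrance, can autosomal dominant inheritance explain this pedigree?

A consistent assignment under autosomal dominant exists: I-1 vv, I-2 VV, II-1 Vv, II-2 Vv, II-3 Vv, II-4 VV, III-1 VV, III-2 VV, III-3 VV, III-4 VV, III-5 vv.
In this assignment every recorded phenotype matches its genotype and every non-founder's genotype is obtainable from its parents' genotypes, so the pedigree is consistent.

Yes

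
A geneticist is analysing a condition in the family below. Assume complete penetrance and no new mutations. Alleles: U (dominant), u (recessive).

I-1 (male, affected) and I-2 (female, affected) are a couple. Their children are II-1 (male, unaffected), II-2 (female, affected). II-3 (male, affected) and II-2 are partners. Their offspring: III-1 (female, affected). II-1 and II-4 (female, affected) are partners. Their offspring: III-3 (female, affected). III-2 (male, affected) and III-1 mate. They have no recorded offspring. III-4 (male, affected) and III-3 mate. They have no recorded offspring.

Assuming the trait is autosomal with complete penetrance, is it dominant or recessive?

I-1 and I-2 are both affected yet have an unaffected child II-1. Under a recessive model two affected parents are homozygous and every child would be affected, so the trait cannot be recessive.

dominant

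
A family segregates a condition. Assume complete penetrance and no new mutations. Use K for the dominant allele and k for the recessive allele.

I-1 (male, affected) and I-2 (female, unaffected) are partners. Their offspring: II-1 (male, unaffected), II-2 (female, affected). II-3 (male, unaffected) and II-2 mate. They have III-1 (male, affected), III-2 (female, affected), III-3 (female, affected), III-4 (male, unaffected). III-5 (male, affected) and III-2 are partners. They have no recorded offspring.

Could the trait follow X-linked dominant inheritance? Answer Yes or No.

Yes

A consistent assignment under X-linked dominant exists: I-1 X^K Y, I-2 X^k X^k, II-1 X^k Y, II-2 X^K X^k, II-3 X^k Y, III-1 X^K Y, III-2 X^K X^k, III-3 X^K X^k, III-4 X^k Y, III-5 X^K Y.
In this assignment every recorded phenotype matches its genotype and every non-founder's genotype is obtainable from its parents' genotypes, so the pedigree is consistent.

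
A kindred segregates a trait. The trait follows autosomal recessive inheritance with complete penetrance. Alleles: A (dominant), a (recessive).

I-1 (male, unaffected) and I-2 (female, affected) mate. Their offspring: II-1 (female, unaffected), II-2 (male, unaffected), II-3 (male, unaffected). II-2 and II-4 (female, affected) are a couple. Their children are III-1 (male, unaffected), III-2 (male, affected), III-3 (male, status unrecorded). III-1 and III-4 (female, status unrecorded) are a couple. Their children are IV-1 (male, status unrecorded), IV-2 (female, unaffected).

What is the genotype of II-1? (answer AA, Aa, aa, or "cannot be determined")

Aa

From phenotype alone, II-1 is AA or Aa.
II-1 is unaffected so carries A and received a from I-2 (aa), so II-1 is Aa.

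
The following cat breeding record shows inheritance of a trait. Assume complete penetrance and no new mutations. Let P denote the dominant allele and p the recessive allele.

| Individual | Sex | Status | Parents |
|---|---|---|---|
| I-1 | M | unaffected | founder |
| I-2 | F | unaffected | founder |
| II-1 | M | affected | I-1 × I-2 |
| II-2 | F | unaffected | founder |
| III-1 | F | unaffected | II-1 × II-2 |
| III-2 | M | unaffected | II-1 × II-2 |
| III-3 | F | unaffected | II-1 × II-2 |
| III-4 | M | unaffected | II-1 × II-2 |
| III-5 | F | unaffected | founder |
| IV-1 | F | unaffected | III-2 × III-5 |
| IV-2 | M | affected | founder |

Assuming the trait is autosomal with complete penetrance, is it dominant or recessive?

recessive

I-1 and I-2 are both unaffected yet have an affected child II-1. Under dominance, an affected child requires at least one affected parent, so the trait cannot be dominant.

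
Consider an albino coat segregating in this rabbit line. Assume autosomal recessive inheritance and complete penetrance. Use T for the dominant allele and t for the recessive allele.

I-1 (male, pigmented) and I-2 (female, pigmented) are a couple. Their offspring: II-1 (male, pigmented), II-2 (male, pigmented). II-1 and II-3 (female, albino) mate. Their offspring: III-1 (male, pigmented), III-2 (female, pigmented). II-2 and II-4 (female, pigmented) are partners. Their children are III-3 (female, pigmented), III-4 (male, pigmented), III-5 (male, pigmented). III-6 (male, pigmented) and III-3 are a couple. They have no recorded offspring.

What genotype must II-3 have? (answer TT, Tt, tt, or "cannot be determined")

II-3 is albino, so II-3 is tt.

tt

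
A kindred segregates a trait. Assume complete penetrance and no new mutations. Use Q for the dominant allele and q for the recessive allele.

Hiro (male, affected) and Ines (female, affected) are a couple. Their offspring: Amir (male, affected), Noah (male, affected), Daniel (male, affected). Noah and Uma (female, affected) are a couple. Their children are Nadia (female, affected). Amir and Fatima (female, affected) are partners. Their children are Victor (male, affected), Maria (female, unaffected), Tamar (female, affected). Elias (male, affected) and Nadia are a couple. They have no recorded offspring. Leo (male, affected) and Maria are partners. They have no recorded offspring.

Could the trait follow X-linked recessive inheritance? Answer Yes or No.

Under X-linked recessive, Maria (unaffected, female) cannot arise from Amir (affected) × Fatima (affected).

No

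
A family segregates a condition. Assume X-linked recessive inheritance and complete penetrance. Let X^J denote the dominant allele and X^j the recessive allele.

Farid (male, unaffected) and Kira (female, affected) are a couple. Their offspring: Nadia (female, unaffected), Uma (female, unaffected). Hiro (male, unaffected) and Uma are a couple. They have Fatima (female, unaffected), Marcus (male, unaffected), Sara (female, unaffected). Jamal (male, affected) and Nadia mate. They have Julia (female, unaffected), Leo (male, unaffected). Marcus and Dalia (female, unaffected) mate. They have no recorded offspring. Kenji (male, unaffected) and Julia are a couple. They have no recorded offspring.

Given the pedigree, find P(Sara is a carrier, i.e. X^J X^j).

1/2

Hiro is unaffected, so Hiro is X^J Y.
Uma is unaffected so carries J and received j from Kira (X^j X^j), so Uma is X^J X^j.
Their cross gives offspring ratios 1/2 X^J X^J : 1/2 X^J X^j. Conditioning on Sara being unaffected, P(X^J X^j) = 1/2 / 1 = 1/2.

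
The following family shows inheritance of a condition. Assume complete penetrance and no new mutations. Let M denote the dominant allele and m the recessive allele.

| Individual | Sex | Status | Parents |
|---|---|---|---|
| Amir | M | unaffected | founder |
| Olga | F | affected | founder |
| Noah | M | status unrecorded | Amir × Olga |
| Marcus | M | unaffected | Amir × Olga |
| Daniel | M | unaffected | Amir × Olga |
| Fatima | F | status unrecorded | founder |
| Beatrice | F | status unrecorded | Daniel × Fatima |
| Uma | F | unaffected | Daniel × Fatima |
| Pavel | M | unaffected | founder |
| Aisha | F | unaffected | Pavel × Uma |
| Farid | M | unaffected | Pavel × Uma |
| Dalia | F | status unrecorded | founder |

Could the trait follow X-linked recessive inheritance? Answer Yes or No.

No

Under X-linked recessive, Marcus (unaffected, male) cannot arise from Amir (unaffected) × Olga (affected).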